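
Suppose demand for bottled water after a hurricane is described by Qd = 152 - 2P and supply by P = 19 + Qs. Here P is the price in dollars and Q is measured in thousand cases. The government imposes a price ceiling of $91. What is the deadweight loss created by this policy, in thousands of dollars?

0

Rearranging supply gives Qs = P - 19. In a free market, 152 - 2P = P - 19 gives the equilibrium P* = 57, Q* = 38.
The ceiling of 91 is above the equilibrium price 57, so it is not binding; the market clears at P* = 57, Q* = 38.
Since the control does not bind, no trades are prevented and deadweight loss is zero.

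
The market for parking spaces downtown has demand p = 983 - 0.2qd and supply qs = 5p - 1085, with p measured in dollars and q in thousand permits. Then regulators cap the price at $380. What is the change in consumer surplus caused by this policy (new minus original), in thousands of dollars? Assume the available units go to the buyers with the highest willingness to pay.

58300

Rearranging demand gives qd = 4915 - 5p. Setting quantity demanded equal to quantity supplied, 4915 - 5p = 5p - 1085, gives p* = 600 and q* = 1915.
Since 380 < 600, the ceiling is binding.
At p = 380: qd = 4915 - 5·380 = 3015 and qs = 5·380 - 1085 = 815.
Consumer surplus without the control is ½ · (983 - 600) · 1915 = 366722.5.
With the ceiling, 815 units are sold at 380 (assume they go to the highest-value buyers). The demand price at q = 815 is 820, so CS = ½ · [(983 - 380) + (820 - 380)] · 815 = 425022.5.
Change in consumer surplus = 425022.5 - 366722.5 = 58300.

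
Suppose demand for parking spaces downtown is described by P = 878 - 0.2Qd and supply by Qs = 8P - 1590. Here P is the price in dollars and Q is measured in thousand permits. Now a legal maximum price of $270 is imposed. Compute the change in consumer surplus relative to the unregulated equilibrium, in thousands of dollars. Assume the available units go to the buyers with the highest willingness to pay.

-122740

Rearranging demand gives Qd = 4390 - 5P. In a free market, 4390 - 5P = 8P - 1590 gives the equilibrium P* = 460, Q* = 2090.
Because the ceiling (270) lies below the market-clearing price, it is binding.
At P = 270: Qd = 4390 - 5·270 = 3040 and Qs = 8·270 - 1590 = 570.
Consumer surplus without the control is ½ · (878 - 460) · 2090 = 436810.
With the ceiling, 570 units are sold at 270 (assume they go to the highest-value buyers). The demand price at Q = 570 is 764, so CS = ½ · [(878 - 270) + (764 - 270)] · 570 = 314070.
Change in consumer surplus = 314070 - 436810 = -122740.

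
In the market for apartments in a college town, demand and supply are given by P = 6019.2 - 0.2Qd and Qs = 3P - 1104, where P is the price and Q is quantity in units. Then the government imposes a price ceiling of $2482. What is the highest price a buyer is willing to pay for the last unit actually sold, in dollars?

4750.8

Rearranging demand gives Qd = 30096 - 5P. Without the control the market clears where 30096 - 5P = 3P - 1104, i.e. P* = 3900 and Q* = 10596.
The ceiling of 2482 is below the equilibrium price 3900, so it binds.
At P = 2482: Qd = 30096 - 5·2482 = 17686 and Qs = 3·2482 - 1104 = 6342.
Only 6342 units reach the market. On the demand curve, the marginal buyer's willingness to pay at Q = 6342 is (30096 - 6342)/5 = 4750.8.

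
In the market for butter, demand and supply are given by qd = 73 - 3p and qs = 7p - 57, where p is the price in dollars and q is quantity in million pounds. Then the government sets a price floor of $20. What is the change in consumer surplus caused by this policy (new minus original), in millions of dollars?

-164.5

Setting quantity demanded equal to quantity supplied, 73 - 3p = 7p - 57, gives p* = 13 and q* = 34.
Because the floor (20) lies above the market-clearing price, it is binding.
At p = 20: qd = 73 - 3·20 = 13 and qs = 7·20 - 57 = 83.
Consumer surplus without the control is ½ · (73/3 - 13) · 34 = 578/3.
With the floor, consumers buy 13 units at 20, so CS = ½ · (73/3 - 20) · 13 = 169/6.
Change in consumer surplus = 169/6 - 578/3 = -164.5.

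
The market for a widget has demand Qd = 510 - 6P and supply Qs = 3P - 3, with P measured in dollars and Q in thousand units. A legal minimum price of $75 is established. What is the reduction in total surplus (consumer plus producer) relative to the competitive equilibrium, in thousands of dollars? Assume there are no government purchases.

2916

Without the control the market clears where 510 - 6P = 3P - 3, i.e. P* = 57 and Q* = 168.
Since 75 > 57, the floor is binding.
At P = 75: Qd = 510 - 6·75 = 60 and Qs = 3·75 - 3 = 222.
Quantity traded falls to 60. At Q = 60 the demand price is (510 - 60)/6 = 75 and the supply price is (3 + 60)/3 = 21.
Deadweight loss = ½ · (75 - 21) · (168 - 60) = ½ · 54 · 108 = 2916.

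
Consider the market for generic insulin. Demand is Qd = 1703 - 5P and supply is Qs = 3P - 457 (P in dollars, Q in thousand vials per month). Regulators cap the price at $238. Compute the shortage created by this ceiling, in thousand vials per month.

Equilibrium: 1703 - 5P = 3P - 457, so 2160 = 8P and P* = 270, Q* = 353.
Since 238 < 270, the ceiling is binding.
At P = 238: Qd = 1703 - 5·238 = 513 and Qs = 3·238 - 457 = 257.
Shortage = Qd - Qs = 513 - 257 = 256.

256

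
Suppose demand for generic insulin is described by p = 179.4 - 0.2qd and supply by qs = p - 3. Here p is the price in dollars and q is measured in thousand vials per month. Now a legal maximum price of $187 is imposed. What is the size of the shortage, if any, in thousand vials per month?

0

Rearranging demand gives qd = 897 - 5p. Setting quantity demanded equal to quantity supplied, 897 - 5p = p - 3, gives p* = 150 and q* = 147.
The ceiling of 187 is above the equilibrium price 150, so it is not binding; the market clears at p* = 150, q* = 147.
Since the control does not bind, there is no shortage.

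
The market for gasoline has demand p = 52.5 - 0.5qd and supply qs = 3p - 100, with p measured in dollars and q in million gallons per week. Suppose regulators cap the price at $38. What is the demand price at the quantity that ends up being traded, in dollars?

45.5

Rearranging demand gives qd = 105 - 2p. Equilibrium: 105 - 2p = 3p - 100, so 205 = 5p and p* = 41, q* = 23.
Since 38 < 41, the ceiling is binding.
At p = 38: qd = 105 - 2·38 = 29 and qs = 3·38 - 100 = 14.
Only 14 units reach the market. On the demand curve, the marginal buyer's willingness to pay at q = 14 is (105 - 14)/2 = 45.5.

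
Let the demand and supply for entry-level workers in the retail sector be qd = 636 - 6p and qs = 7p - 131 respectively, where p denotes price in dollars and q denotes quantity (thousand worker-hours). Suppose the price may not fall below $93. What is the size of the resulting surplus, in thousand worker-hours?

442

Setting quantity demanded equal to quantity supplied, 636 - 6p = 7p - 131, gives p* = 59 and q* = 282.
Since 93 > 59, the floor is binding.
At p = 93: qd = 636 - 6·93 = 78 and qs = 7·93 - 131 = 520.
Surplus = qs - qd = 520 - 78 = 442.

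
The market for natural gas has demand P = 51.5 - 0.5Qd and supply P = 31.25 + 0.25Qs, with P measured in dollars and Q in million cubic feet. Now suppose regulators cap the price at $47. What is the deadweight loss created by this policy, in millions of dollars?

Rearranging demand gives Qd = 103 - 2P; rearranging supply gives Qs = 4P - 125. Without the control the market clears where 103 - 2P = 4P - 125, i.e. P* = 38 and Q* = 27.
Since 47 is above P* = 38, the ceiling does not bind and the free-market outcome prevails.
Since the control does not bind, no trades are prevented and deadweight loss is zero.

0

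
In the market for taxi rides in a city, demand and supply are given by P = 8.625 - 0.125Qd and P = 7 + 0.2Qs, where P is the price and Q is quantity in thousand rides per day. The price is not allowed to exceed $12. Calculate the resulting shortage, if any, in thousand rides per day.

0

Rearranging demand gives Qd = 69 - 8P; rearranging supply gives Qs = 5P - 35. Setting quantity demanded equal to quantity supplied, 69 - 8P = 5P - 35, gives P* = 8 and Q* = 5.
The ceiling of 12 is above the equilibrium price 8, so it is not binding; the market clears at P* = 8, Q* = 5.
Since the control does not bind, there is no shortage.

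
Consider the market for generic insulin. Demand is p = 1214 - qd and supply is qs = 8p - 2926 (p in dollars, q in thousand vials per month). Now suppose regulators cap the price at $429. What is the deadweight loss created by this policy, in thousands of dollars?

34596

Rearranging demand gives qd = 1214 - p. In a free market, 1214 - p = 8p - 2926 gives the equilibrium p* = 460, q* = 754.
The ceiling of 429 is below the equilibrium price 460, so it binds.
At p = 429: qd = 1214 - 429 = 785 and qs = 8·429 - 2926 = 506.
Quantity traded falls to 506. At q = 506 the demand price is 1214 - 506 = 708 and the supply price is (2926 + 506)/8 = 429.
Deadweight loss = ½ · (708 - 429) · (754 - 506) = ½ · 279 · 248 = 34596.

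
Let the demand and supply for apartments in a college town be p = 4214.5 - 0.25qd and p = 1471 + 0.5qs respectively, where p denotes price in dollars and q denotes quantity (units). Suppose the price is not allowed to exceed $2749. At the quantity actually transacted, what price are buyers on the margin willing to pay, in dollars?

Rearranging demand gives qd = 16858 - 4p; rearranging supply gives qs = 2p - 2942. Setting quantity demanded equal to quantity supplied, 16858 - 4p = 2p - 2942, gives p* = 3300 and q* = 3658.
The ceiling of 2749 is below the equilibrium price 3300, so it binds.
At p = 2749: qd = 16858 - 4·2749 = 5862 and qs = 2·2749 - 2942 = 2556.
Only 2556 units reach the market. On the demand curve, the marginal buyer's willingness to pay at q = 2556 is (16858 - 2556)/4 = 3575.5.

3575.5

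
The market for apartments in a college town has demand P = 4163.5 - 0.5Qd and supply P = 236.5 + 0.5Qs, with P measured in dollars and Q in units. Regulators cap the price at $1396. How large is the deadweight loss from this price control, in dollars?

Rearranging demand gives Qd = 8327 - 2P; rearranging supply gives Qs = 2P - 473. Setting quantity demanded equal to quantity supplied, 8327 - 2P = 2P - 473, gives P* = 2200 and Q* = 3927.
The ceiling of 1396 is below the equilibrium price 2200, so it binds.
At P = 1396: Qd = 8327 - 2·1396 = 5535 and Qs = 2·1396 - 473 = 2319.
Quantity traded falls to 2319. At Q = 2319 the demand price is (8327 - 2319)/2 = 3004 and the supply price is (473 + 2319)/2 = 1396.
Deadweight loss = ½ · (3004 - 1396) · (3927 - 2319) = ½ · 1608 · 1608 = 1292832.

1292832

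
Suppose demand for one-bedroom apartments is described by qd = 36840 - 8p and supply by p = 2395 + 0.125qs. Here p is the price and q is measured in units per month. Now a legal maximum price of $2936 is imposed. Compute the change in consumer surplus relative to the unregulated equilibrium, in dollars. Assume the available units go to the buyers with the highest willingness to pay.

Rearranging supply gives qs = 8p - 19160. Without the control the market clears where 36840 - 8p = 8p - 19160, i.e. p* = 3500 and q* = 8840.
The ceiling of 2936 is below the equilibrium price 3500, so it binds.
At p = 2936: qd = 36840 - 8·2936 = 13352 and qs = 8·2936 - 19160 = 4328.
Consumer surplus without the control is ½ · (4605 - 3500) · 8840 = 4884100.
With the ceiling, 4328 units are sold at 2936 (assume they go to the highest-value buyers). The demand price at q = 4328 is 4064, so CS = ½ · [(4605 - 2936) + (4064 - 2936)] · 4328 = 6052708.
Change in consumer surplus = 6052708 - 4884100 = 1168608.

1168608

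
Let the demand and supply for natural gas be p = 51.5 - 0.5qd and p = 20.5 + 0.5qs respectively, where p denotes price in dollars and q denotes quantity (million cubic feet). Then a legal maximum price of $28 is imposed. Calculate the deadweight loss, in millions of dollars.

Rearranging demand gives qd = 103 - 2p; rearranging supply gives qs = 2p - 41. Equilibrium: 103 - 2p = 2p - 41, so 144 = 4p and p* = 36, q* = 31.
The ceiling of 28 is below the equilibrium price 36, so it binds.
At p = 28: qd = 103 - 2·28 = 47 and qs = 2·28 - 41 = 15.
Quantity traded falls to 15. At q = 15 the demand price is (103 - 15)/2 = 44 and the supply price is (41 + 15)/2 = 28.
Deadweight loss = ½ · (44 - 28) · (31 - 15) = ½ · 16 · 16 = 128.

128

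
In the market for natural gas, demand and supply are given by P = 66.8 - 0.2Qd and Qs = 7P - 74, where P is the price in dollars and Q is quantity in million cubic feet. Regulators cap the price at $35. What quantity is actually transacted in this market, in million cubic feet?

Rearranging demand gives Qd = 334 - 5P. Setting quantity demanded equal to quantity supplied, 334 - 5P = 7P - 74, gives P* = 34 and Q* = 164.
Since 35 is above P* = 34, the ceiling does not bind and the free-market outcome prevails.

164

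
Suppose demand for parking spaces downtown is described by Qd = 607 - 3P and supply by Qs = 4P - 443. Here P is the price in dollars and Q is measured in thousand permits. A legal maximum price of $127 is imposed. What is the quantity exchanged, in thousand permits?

Without the control the market clears where 607 - 3P = 4P - 443, i.e. P* = 150 and Q* = 157.
Because the ceiling (127) lies below the market-clearing price, it is binding.
At P = 127: Qd = 607 - 3·127 = 226 and Qs = 4·127 - 443 = 65.
The quantity actually transacted is the short side, supply: 65.

65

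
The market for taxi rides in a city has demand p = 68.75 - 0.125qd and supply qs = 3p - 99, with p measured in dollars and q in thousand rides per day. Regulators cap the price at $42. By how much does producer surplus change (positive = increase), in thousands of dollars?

-892.5

Rearranging demand gives qd = 550 - 8p. Equilibrium: 550 - 8p = 3p - 99, so 649 = 11p and p* = 59, q* = 78.
Since 42 < 59, the ceiling is binding.
At p = 42: qd = 550 - 8·42 = 214 and qs = 3·42 - 99 = 27.
Producer surplus without the control is ½ · (59 - 33) · 78 = 1014.
With the ceiling, producers sell 27 units at 42, so PS = ½ · (42 - 33) · 27 = 121.5.
Change in producer surplus = 121.5 - 1014 = -892.5.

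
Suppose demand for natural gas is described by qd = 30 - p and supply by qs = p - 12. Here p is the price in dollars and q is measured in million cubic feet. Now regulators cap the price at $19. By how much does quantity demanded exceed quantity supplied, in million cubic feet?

4

In a free market, 30 - p = p - 12 gives the equilibrium p* = 21, q* = 9.
Because the ceiling (19) lies below the market-clearing price, it is binding.
At p = 19: qd = 30 - 19 = 11 and qs = 19 - 12 = 7.
Shortage = qd - qs = 11 - 7 = 4.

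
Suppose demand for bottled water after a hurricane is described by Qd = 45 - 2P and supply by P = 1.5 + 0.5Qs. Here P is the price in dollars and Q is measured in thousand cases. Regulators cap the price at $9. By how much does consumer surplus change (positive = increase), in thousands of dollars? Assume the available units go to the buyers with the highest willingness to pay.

36

Rearranging supply gives Qs = 2P - 3. In a free market, 45 - 2P = 2P - 3 gives the equilibrium P* = 12, Q* = 21.
Because the ceiling (9) lies below the market-clearing price, it is binding.
At P = 9: Qd = 45 - 2·9 = 27 and Qs = 2·9 - 3 = 15.
Consumer surplus without the control is ½ · (22.5 - 12) · 21 = 110.25.
With the ceiling, 15 units are sold at 9 (assume they go to the highest-value buyers). The demand price at Q = 15 is 15, so CS = ½ · [(22.5 - 9) + (15 - 9)] · 15 = 146.25.
Change in consumer surplus = 146.25 - 110.25 = 36.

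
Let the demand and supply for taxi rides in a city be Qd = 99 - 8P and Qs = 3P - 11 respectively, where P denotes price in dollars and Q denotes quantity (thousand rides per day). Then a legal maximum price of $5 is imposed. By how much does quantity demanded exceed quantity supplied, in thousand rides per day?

55

Equilibrium: 99 - 8P = 3P - 11, so 110 = 11P and P* = 10, Q* = 19.
Since 5 < 10, the ceiling is binding.
At P = 5: Qd = 99 - 8·5 = 59 and Qs = 3·5 - 11 = 4.
Shortage = Qd - Qs = 59 - 4 = 55.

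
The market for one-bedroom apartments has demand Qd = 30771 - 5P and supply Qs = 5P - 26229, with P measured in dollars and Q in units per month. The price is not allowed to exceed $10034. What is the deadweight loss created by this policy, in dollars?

Without the control the market clears where 30771 - 5P = 5P - 26229, i.e. P* = 5700 and Q* = 2271.
The ceiling of 10034 is above the equilibrium price 5700, so it is not binding; the market clears at P* = 5700, Q* = 2271.
Since the control does not bind, no trades are prevented and deadweight loss is zero.

0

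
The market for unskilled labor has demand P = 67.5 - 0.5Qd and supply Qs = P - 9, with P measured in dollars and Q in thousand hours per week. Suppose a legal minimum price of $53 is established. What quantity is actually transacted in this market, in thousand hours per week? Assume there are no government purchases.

29

Rearranging demand gives Qd = 135 - 2P. Without the control the market clears where 135 - 2P = P - 9, i.e. P* = 48 and Q* = 39.
The floor of 53 is above the equilibrium price 48, so it binds.
At P = 53: Qd = 135 - 2·53 = 29 and Qs = 53 - 9 = 44.
The quantity actually transacted is the short side, demand: 29.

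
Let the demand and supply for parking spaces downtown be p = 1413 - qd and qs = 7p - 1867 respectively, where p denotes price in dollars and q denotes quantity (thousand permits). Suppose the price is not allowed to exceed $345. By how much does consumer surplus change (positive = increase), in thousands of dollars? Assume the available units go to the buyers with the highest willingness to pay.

Rearranging demand gives qd = 1413 - p. Without the control the market clears where 1413 - p = 7p - 1867, i.e. p* = 410 and q* = 1003.
Since 345 < 410, the ceiling is binding.
At p = 345: qd = 1413 - 345 = 1068 and qs = 7·345 - 1867 = 548.
Consumer surplus without the control is ½ · (1413 - 410) · 1003 = 503004.5.
With the ceiling, 548 units are sold at 345 (assume they go to the highest-value buyers). The demand price at q = 548 is 865, so CS = ½ · [(1413 - 345) + (865 - 345)] · 548 = 435112.
Change in consumer surplus = 435112 - 503004.5 = -67892.5.

-67892.5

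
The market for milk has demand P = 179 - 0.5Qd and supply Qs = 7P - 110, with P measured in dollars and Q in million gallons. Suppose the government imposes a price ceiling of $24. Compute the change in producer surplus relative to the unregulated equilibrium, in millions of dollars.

-4368

Rearranging demand gives Qd = 358 - 2P. Without the control the market clears where 358 - 2P = 7P - 110, i.e. P* = 52 and Q* = 254.
Since 24 < 52, the ceiling is binding.
At P = 24: Qd = 358 - 2·24 = 310 and Qs = 7·24 - 110 = 58.
Producer surplus without the control is ½ · (52 - 110/7) · 254 = 32258/7.
With the ceiling, producers sell 58 units at 24, so PS = ½ · (24 - 110/7) · 58 = 1682/7.
Change in producer surplus = 1682/7 - 32258/7 = -4368.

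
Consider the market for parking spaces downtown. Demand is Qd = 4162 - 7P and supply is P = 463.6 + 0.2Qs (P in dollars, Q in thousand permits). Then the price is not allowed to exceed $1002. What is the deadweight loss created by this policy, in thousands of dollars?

0

Rearranging supply gives Qs = 5P - 2318. Equilibrium: 4162 - 7P = 5P - 2318, so 6480 = 12P and P* = 540, Q* = 382.
Since 1002 is above P* = 540, the ceiling does not bind and the free-market outcome prevails.
Since the control does not bind, no trades are prevented and deadweight loss is zero.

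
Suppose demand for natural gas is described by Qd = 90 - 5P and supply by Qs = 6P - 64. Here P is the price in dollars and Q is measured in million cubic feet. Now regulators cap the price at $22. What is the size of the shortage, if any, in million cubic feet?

0

Equilibrium: 90 - 5P = 6P - 64, so 154 = 11P and P* = 14, Q* = 20.
Since 22 is above P* = 14, the ceiling does not bind and the free-market outcome prevails.
Since the control does not bind, there is no shortage.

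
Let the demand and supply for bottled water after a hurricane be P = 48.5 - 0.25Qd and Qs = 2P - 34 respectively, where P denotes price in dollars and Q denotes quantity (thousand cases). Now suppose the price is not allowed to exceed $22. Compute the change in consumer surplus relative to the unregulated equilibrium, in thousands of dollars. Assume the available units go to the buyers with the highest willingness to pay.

Rearranging demand gives Qd = 194 - 4P. Without the control the market clears where 194 - 4P = 2P - 34, i.e. P* = 38 and Q* = 42.
Because the ceiling (22) lies below the market-clearing price, it is binding.
At P = 22: Qd = 194 - 4·22 = 106 and Qs = 2·22 - 34 = 10.
Consumer surplus without the control is ½ · (48.5 - 38) · 42 = 220.5.
With the ceiling, 10 units are sold at 22 (assume they go to the highest-value buyers). The demand price at Q = 10 is 46, so CS = ½ · [(48.5 - 22) + (46 - 22)] · 10 = 252.5.
Change in consumer surplus = 252.5 - 220.5 = 32.

32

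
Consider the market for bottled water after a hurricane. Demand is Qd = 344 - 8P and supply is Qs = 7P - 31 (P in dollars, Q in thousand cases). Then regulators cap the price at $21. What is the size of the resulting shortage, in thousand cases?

Without the control the market clears where 344 - 8P = 7P - 31, i.e. P* = 25 and Q* = 144.
Since 21 < 25, the ceiling is binding.
At P = 21: Qd = 344 - 8·21 = 176 and Qs = 7·21 - 31 = 116.
Shortage = Qd - Qs = 176 - 116 = 60.

60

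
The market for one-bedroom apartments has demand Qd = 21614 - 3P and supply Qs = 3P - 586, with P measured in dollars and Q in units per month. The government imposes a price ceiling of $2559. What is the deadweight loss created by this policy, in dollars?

Without the control the market clears where 21614 - 3P = 3P - 586, i.e. P* = 3700 and Q* = 10514.
Because the ceiling (2559) lies below the market-clearing price, it is binding.
At P = 2559: Qd = 21614 - 3·2559 = 13937 and Qs = 3·2559 - 586 = 7091.
Quantity traded falls to 7091. At Q = 7091 the demand price is (21614 - 7091)/3 = 4841 and the supply price is (586 + 7091)/3 = 2559.
Deadweight loss = ½ · (4841 - 2559) · (10514 - 7091) = ½ · 2282 · 3423 = 3905643.

3905643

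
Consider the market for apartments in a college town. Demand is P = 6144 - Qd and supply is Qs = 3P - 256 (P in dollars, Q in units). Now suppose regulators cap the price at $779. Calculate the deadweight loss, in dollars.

4044246

Rearranging demand gives Qd = 6144 - P. Without the control the market clears where 6144 - P = 3P - 256, i.e. P* = 1600 and Q* = 4544.
Since 779 < 1600, the ceiling is binding.
At P = 779: Qd = 6144 - 779 = 5365 and Qs = 3·779 - 256 = 2081.
Quantity traded falls to 2081. At Q = 2081 the demand price is 6144 - 2081 = 4063 and the supply price is (256 + 2081)/3 = 779.
Deadweight loss = ½ · (4063 - 779) · (4544 - 2081) = ½ · 3284 · 2463 = 4044246.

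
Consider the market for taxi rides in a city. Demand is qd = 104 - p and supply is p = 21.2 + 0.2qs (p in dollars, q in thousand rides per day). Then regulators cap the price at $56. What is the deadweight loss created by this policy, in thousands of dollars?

Rearranging supply gives qs = 5p - 106. Without the control the market clears where 104 - p = 5p - 106, i.e. p* = 35 and q* = 69.
Since 56 is above p* = 35, the ceiling does not bind and the free-market outcome prevails.
Since the control does not bind, no trades are prevented and deadweight loss is zero.

0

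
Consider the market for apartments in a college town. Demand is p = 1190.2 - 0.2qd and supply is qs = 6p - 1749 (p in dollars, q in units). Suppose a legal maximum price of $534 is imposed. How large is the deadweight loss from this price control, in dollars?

Rearranging demand gives qd = 5951 - 5p. Setting quantity demanded equal to quantity supplied, 5951 - 5p = 6p - 1749, gives p* = 700 and q* = 2451.
Because the ceiling (534) lies below the market-clearing price, it is binding.
At p = 534: qd = 5951 - 5·534 = 3281 and qs = 6·534 - 1749 = 1455.
Quantity traded falls to 1455. At q = 1455 the demand price is (5951 - 1455)/5 = 899.2 and the supply price is (1749 + 1455)/6 = 534.
Deadweight loss = ½ · (899.2 - 534) · (2451 - 1455) = ½ · 365.2 · 996 = 181869.6.

181869.6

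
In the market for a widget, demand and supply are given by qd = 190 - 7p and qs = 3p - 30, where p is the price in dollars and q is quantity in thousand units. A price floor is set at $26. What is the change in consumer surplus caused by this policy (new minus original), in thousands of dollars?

-88

Setting quantity demanded equal to quantity supplied, 190 - 7p = 3p - 30, gives p* = 22 and q* = 36.
Since 26 > 22, the floor is binding.
At p = 26: qd = 190 - 7·26 = 8 and qs = 3·26 - 30 = 48.
Consumer surplus without the control is ½ · (190/7 - 22) · 36 = 648/7.
With the floor, consumers buy 8 units at 26, so CS = ½ · (190/7 - 26) · 8 = 32/7.
Change in consumer surplus = 32/7 - 648/7 = -88.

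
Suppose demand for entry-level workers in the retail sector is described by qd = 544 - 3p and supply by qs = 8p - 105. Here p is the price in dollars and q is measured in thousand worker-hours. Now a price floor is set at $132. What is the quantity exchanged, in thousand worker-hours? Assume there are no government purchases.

In a free market, 544 - 3p = 8p - 105 gives the equilibrium p* = 59, q* = 367.
Because the floor (132) lies above the market-clearing price, it is binding.
At p = 132: qd = 544 - 3·132 = 148 and qs = 8·132 - 105 = 951.
The quantity actually transacted is the short side, demand: 148.

148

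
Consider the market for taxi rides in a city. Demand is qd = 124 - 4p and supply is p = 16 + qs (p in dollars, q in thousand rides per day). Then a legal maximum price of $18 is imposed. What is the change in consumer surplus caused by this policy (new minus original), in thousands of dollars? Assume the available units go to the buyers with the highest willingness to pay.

7.5

Rearranging supply gives qs = p - 16. Without the control the market clears where 124 - 4p = p - 16, i.e. p* = 28 and q* = 12.
Because the ceiling (18) lies below the market-clearing price, it is binding.
At p = 18: qd = 124 - 4·18 = 52 and qs = 18 - 16 = 2.
Consumer surplus without the control is ½ · (31 - 28) · 12 = 18.
With the ceiling, 2 units are sold at 18 (assume they go to the highest-value buyers). The demand price at q = 2 is 30.5, so CS = ½ · [(31 - 18) + (30.5 - 18)] · 2 = 25.5.
Change in consumer surplus = 25.5 - 18 = 7.5.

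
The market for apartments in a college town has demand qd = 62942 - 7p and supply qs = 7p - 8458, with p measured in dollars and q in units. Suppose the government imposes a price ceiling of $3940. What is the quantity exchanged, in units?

In a free market, 62942 - 7p = 7p - 8458 gives the equilibrium p* = 5100, q* = 27242.
The ceiling of 3940 is below the equilibrium price 5100, so it binds.
At p = 3940: qd = 62942 - 7·3940 = 35362 and qs = 7·3940 - 8458 = 19122.
The quantity actually transacted is the short side, supply: 19122.

19122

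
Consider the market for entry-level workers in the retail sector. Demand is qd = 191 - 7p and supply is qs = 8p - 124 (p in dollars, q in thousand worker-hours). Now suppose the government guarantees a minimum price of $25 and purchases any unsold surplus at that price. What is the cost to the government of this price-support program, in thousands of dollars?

Setting quantity demanded equal to quantity supplied, 191 - 7p = 8p - 124, gives p* = 21 and q* = 44.
Since 25 > 21, the floor is binding.
At p = 25: qd = 191 - 7·25 = 16 and qs = 8·25 - 124 = 76.
Surplus = qs - qd = 60.
Government expenditure = surplus × support price = 60 × 25 = 1500.

1500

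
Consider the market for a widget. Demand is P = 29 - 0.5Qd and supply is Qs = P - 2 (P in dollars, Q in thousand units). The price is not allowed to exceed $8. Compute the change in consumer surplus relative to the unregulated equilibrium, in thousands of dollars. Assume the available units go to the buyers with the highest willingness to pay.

36

Rearranging demand gives Qd = 58 - 2P. Equilibrium: 58 - 2P = P - 2, so 60 = 3P and P* = 20, Q* = 18.
The ceiling of 8 is below the equilibrium price 20, so it binds.
At P = 8: Qd = 58 - 2·8 = 42 and Qs = 8 - 2 = 6.
Consumer surplus without the control is ½ · (29 - 20) · 18 = 81.
With the ceiling, 6 units are sold at 8 (assume they go to the highest-value buyers). The demand price at Q = 6 is 26, so CS = ½ · [(29 - 8) + (26 - 8)] · 6 = 117.
Change in consumer surplus = 117 - 81 = 36.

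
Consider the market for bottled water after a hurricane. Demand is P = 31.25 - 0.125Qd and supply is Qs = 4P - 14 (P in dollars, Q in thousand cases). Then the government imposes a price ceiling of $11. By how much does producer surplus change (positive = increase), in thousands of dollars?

-572

Rearranging demand gives Qd = 250 - 8P. Equilibrium: 250 - 8P = 4P - 14, so 264 = 12P and P* = 22, Q* = 74.
Because the ceiling (11) lies below the market-clearing price, it is binding.
At P = 11: Qd = 250 - 8·11 = 162 and Qs = 4·11 - 14 = 30.
Producer surplus without the control is ½ · (22 - 3.5) · 74 = 684.5.
With the ceiling, producers sell 30 units at 11, so PS = ½ · (11 - 3.5) · 30 = 112.5.
Change in producer surplus = 112.5 - 684.5 = -572.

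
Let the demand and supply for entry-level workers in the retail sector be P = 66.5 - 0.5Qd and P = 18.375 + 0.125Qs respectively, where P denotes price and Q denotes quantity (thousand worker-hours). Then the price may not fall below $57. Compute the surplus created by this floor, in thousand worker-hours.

Rearranging demand gives Qd = 133 - 2P; rearranging supply gives Qs = 8P - 147. In a free market, 133 - 2P = 8P - 147 gives the equilibrium P* = 28, Q* = 77.
Because the floor (57) lies above the market-clearing price, it is binding.
At P = 57: Qd = 133 - 2·57 = 19 and Qs = 8·57 - 147 = 309.
Surplus = Qs - Qd = 309 - 19 = 290.

290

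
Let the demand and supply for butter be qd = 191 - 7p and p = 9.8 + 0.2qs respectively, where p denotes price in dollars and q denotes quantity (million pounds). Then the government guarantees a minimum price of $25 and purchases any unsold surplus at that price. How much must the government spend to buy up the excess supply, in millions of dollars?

1500

Rearranging supply gives qs = 5p - 49. Setting quantity demanded equal to quantity supplied, 191 - 7p = 5p - 49, gives p* = 20 and q* = 51.
The floor of 25 is above the equilibrium price 20, so it binds.
At p = 25: qd = 191 - 7·25 = 16 and qs = 5·25 - 49 = 76.
Surplus = qs - qd = 60.
Government expenditure = surplus × support price = 60 × 25 = 1500.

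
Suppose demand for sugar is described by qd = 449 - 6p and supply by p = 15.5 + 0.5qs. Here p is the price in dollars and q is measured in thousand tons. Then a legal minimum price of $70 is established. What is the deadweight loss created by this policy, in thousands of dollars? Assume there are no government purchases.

Rearranging supply gives qs = 2p - 31. In a free market, 449 - 6p = 2p - 31 gives the equilibrium p* = 60, q* = 89.
Because the floor (70) lies above the market-clearing price, it is binding.
At p = 70: qd = 449 - 6·70 = 29 and qs = 2·70 - 31 = 109.
Quantity traded falls to 29. At q = 29 the demand price is (449 - 29)/6 = 70 and the supply price is (31 + 29)/2 = 30.
Deadweight loss = ½ · (70 - 30) · (89 - 29) = ½ · 40 · 60 = 1200.

1200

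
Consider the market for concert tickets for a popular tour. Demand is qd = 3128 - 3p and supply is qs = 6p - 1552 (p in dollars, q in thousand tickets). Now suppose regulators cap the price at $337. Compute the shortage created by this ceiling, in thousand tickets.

In a free market, 3128 - 3p = 6p - 1552 gives the equilibrium p* = 520, q* = 1568.
The ceiling of 337 is below the equilibrium price 520, so it binds.
At p = 337: qd = 3128 - 3·337 = 2117 and qs = 6·337 - 1552 = 470.
Shortage = qd - qs = 2117 - 470 = 1647.

1647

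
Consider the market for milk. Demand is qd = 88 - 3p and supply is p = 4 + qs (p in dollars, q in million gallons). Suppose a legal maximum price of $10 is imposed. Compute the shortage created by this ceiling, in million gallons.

52

Rearranging supply gives qs = p - 4. Without the control the market clears where 88 - 3p = p - 4, i.e. p* = 23 and q* = 19.
The ceiling of 10 is below the equilibrium price 23, so it binds.
At p = 10: qd = 88 - 3·10 = 58 and qs = 10 - 4 = 6.
Shortage = qd - qs = 58 - 6 = 52.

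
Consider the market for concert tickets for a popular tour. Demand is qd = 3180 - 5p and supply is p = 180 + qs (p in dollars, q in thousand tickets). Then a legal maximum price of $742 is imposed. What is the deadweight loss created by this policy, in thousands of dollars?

0

Rearranging supply gives qs = p - 180. In a free market, 3180 - 5p = p - 180 gives the equilibrium p* = 560, q* = 380.
The ceiling of 742 is above the equilibrium price 560, so it is not binding; the market clears at p* = 560, q* = 380.
Since the control does not bind, no trades are prevented and deadweight loss is zero.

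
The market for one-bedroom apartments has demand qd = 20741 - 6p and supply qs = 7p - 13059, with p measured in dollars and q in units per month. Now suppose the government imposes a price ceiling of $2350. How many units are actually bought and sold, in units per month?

3391

In a free market, 20741 - 6p = 7p - 13059 gives the equilibrium p* = 2600, q* = 5141.
Since 2350 < 2600, the ceiling is binding.
At p = 2350: qd = 20741 - 6·2350 = 6641 and qs = 7·2350 - 13059 = 3391.
The quantity actually transacted is the short side, supply: 3391.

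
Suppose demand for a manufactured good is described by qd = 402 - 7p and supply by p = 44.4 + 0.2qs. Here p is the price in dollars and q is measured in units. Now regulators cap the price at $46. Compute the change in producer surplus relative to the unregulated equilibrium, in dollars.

Rearranging supply gives qs = 5p - 222. In a free market, 402 - 7p = 5p - 222 gives the equilibrium p* = 52, q* = 38.
Since 46 < 52, the ceiling is binding.
At p = 46: qd = 402 - 7·46 = 80 and qs = 5·46 - 222 = 8.
Producer surplus without the control is ½ · (52 - 44.4) · 38 = 144.4.
With the ceiling, producers sell 8 units at 46, so PS = ½ · (46 - 44.4) · 8 = 6.4.
Change in producer surplus = 6.4 - 144.4 = -138.

-138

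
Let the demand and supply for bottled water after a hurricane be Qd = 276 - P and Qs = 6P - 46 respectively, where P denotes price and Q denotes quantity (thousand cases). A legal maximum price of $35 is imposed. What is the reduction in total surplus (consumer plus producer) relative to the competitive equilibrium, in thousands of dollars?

2541

Equilibrium: 276 - P = 6P - 46, so 322 = 7P and P* = 46, Q* = 230.
The ceiling of 35 is below the equilibrium price 46, so it binds.
At P = 35: Qd = 276 - 35 = 241 and Qs = 6·35 - 46 = 164.
Quantity traded falls to 164. At Q = 164 the demand price is 276 - 164 = 112 and the supply price is (46 + 164)/6 = 35.
Deadweight loss = ½ · (112 - 35) · (230 - 164) = ½ · 77 · 66 = 2541.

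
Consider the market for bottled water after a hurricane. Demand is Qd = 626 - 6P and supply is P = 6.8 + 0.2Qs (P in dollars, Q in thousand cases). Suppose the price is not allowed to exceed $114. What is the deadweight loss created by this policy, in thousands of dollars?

0

Rearranging supply gives Qs = 5P - 34. Setting quantity demanded equal to quantity supplied, 626 - 6P = 5P - 34, gives P* = 60 and Q* = 266.
The ceiling of 114 is above the equilibrium price 60, so it is not binding; the market clears at P* = 60, Q* = 266.
Since the control does not bind, no trades are prevented and deadweight loss is zero.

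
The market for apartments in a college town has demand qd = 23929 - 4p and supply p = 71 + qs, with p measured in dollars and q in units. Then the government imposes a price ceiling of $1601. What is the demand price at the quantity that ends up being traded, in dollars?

Rearranging supply gives qs = p - 71. Setting quantity demanded equal to quantity supplied, 23929 - 4p = p - 71, gives p* = 4800 and q* = 4729.
Because the ceiling (1601) lies below the market-clearing price, it is binding.
At p = 1601: qd = 23929 - 4·1601 = 17525 and qs = 1601 - 71 = 1530.
Only 1530 units reach the market. On the demand curve, the marginal buyer's willingness to pay at q = 1530 is (23929 - 1530)/4 = 5599.75.

5599.75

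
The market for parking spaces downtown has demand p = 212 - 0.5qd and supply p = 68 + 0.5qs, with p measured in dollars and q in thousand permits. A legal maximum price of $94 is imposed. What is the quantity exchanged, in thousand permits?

52

Rearranging demand gives qd = 424 - 2p; rearranging supply gives qs = 2p - 136. Without the control the market clears where 424 - 2p = 2p - 136, i.e. p* = 140 and q* = 144.
Since 94 < 140, the ceiling is binding.
At p = 94: qd = 424 - 2·94 = 236 and qs = 2·94 - 136 = 52.
The quantity actually transacted is the short side, supply: 52.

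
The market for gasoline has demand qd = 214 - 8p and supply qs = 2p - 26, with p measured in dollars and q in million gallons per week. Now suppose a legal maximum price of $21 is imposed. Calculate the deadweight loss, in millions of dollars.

11.25

Equilibrium: 214 - 8p = 2p - 26, so 240 = 10p and p* = 24, q* = 22.
Because the ceiling (21) lies below the market-clearing price, it is binding.
At p = 21: qd = 214 - 8·21 = 46 and qs = 2·21 - 26 = 16.
Quantity traded falls to 16. At q = 16 the demand price is (214 - 16)/8 = 24.75 and the supply price is (26 + 16)/2 = 21.
Deadweight loss = ½ · (24.75 - 21) · (22 - 16) = ½ · 3.75 · 6 = 11.25.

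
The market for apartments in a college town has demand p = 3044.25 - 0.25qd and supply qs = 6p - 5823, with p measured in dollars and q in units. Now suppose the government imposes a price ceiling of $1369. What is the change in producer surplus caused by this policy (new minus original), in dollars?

Rearranging demand gives qd = 12177 - 4p. Equilibrium: 12177 - 4p = 6p - 5823, so 18000 = 10p and p* = 1800, q* = 4977.
Since 1369 < 1800, the ceiling is binding.
At p = 1369: qd = 12177 - 4·1369 = 6701 and qs = 6·1369 - 5823 = 2391.
Producer surplus without the control is ½ · (1800 - 970.5) · 4977 = 2064210.75.
With the ceiling, producers sell 2391 units at 1369, so PS = ½ · (1369 - 970.5) · 2391 = 476406.75.
Change in producer surplus = 476406.75 - 2064210.75 = -1587804.

-1587804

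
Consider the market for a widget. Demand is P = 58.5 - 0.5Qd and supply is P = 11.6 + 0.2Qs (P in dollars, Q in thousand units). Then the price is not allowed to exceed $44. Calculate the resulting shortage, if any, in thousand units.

0

Rearranging demand gives Qd = 117 - 2P; rearranging supply gives Qs = 5P - 58. Equilibrium: 117 - 2P = 5P - 58, so 175 = 7P and P* = 25, Q* = 67.
Since 44 is above P* = 25, the ceiling does not bind and the free-market outcome prevails.
Since the control does not bind, there is no shortage.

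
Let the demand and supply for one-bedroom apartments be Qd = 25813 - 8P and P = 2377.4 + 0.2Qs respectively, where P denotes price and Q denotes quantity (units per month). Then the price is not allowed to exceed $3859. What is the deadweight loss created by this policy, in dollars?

0

Rearranging supply gives Qs = 5P - 11887. In a free market, 25813 - 8P = 5P - 11887 gives the equilibrium P* = 2900, Q* = 2613.
Since 3859 is above P* = 2900, the ceiling does not bind and the free-market outcome prevails.
Since the control does not bind, no trades are prevented and deadweight loss is zero.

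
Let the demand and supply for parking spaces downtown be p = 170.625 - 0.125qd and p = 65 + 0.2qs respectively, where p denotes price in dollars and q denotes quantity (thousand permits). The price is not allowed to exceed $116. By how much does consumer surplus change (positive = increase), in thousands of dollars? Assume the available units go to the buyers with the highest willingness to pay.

3263.75

Rearranging demand gives qd = 1365 - 8p; rearranging supply gives qs = 5p - 325. Setting quantity demanded equal to quantity supplied, 1365 - 8p = 5p - 325, gives p* = 130 and q* = 325.
Since 116 < 130, the ceiling is binding.
At p = 116: qd = 1365 - 8·116 = 437 and qs = 5·116 - 325 = 255.
Consumer surplus without the control is ½ · (170.625 - 130) · 325 = 6601.5625.
With the ceiling, 255 units are sold at 116 (assume they go to the highest-value buyers). The demand price at q = 255 is 138.75, so CS = ½ · [(170.625 - 116) + (138.75 - 116)] · 255 = 9865.3125.
Change in consumer surplus = 9865.3125 - 6601.5625 = 3263.75.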